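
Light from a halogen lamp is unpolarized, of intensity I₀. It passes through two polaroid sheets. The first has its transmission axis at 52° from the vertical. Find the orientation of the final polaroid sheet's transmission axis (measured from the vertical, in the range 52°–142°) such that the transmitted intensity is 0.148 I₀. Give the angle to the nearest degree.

Unpolarized light through the first polarizer → I₁ = ½ I₀, now polarized at 52°.
Need I₂/I₀ = 0.148, so cos²(θ − 52°) = 0.148 / 0.5 = 0.296.
θ − 52° = arccos(√0.296) = 57.0°, giving θ ≈ 52 + 57.0 = 109.0°.

θ ≈ 109°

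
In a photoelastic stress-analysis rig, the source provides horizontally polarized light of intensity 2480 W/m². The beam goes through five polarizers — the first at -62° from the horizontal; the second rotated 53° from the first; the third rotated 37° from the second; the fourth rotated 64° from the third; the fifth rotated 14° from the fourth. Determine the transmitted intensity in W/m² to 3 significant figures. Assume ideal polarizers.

I₁ = 2480 W/m² · cos²(62°) = 546.6 W/m².
I₂ = I₁ · cos²(53°) = 546.6 · 0.3622 = 198 W/m².
I₃ = I₂ · cos²(37°) = 198 · 0.6378 = 126.3 W/m².
I₄ = I₃ · cos²(64°) = 126.3 · 0.1922 = 24.26 W/m².
I₅ = I₄ · cos²(14°) = 24.26 · 0.9415 = 22.84 W/m².

I ≈ 22.8 W/m²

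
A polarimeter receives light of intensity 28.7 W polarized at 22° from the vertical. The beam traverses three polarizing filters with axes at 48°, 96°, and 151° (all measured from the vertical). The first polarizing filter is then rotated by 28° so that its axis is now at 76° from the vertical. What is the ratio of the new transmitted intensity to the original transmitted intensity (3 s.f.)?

Before rotation:
I₁ = I₀ cos²(48° − 22°) = I₀ cos²(26°) = 0.8078 I₀.
I₂ = I₁ cos²(96° − 48°) = 0.8078 I₀ · cos²(48°) = 0.3617 I₀.
I₃ = I₂ cos²(151° − 96°) = 0.3617 I₀ · cos²(55°) = 0.119 I₀.
After rotation:
I₁ = I₀ cos²(76° − 22°) = I₀ cos²(54°) = 0.3455 I₀.
I₂ = I₁ cos²(96° − 76°) = 0.3455 I₀ · cos²(20°) = 0.3051 I₀.
I₃ = I₂ cos²(151° − 96°) = 0.3051 I₀ · cos²(55°) = 0.1004 I₀.
Ratio = 0.1004 / 0.119 = 0.8435.

I_new/I_old ≈ 0.843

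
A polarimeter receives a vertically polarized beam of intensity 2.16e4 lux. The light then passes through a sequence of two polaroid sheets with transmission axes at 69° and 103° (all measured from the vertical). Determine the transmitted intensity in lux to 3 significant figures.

I ≈ 1910 lux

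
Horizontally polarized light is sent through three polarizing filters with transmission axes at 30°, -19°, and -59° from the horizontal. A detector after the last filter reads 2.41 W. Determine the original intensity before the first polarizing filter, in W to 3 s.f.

I₀ ≈ 12.7 W

I₁ = I₀ cos²(30° − 0°) = I₀ cos²(30°) = 0.75 I₀.
I₂ = I₁ cos²(-19° − 30°) = 0.75 I₀ · cos²(49°) = 0.3228 I₀.
I₃ = I₂ cos²(-59° + 19°) = 0.3228 I₀ · cos²(40°) = 0.1894 I₀.
So 2.41 W = 0.1894 I₀, giving I₀ = 2.41/0.1894 = 12.72 W.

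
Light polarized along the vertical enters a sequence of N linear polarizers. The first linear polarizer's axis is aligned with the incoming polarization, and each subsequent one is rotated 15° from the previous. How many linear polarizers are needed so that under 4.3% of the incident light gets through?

N = 47

First polarizer is aligned with the polarization: full transmission.
Each further stage multiplies by cos²(15°) = 0.933.
After N polarizers: T = 0.933^(N−1). Require T < 0.043 ⇒ N−1 > ln(0.043)/ln(0.933) = 45.38, so N−1 ≥ 46 and N = 47.
Check: N=47 gives T = 0.04119 < 0.043; N=46 gives T = 0.04415.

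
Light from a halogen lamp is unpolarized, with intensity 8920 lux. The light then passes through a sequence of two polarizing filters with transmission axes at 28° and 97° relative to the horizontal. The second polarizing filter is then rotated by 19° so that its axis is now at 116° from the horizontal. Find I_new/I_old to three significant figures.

Before rotation:
Unpolarized light through the first polarizer → I₁ = ½ I₀, now polarized at 28°.
I₂ = I₁ cos²(97° − 28°) = 0.5 I₀ · cos²(69°) = 0.06421 I₀.
After rotation:
Unpolarized light through the first polarizer → I₁ = ½ I₀, now polarized at 28°.
I₂ = I₁ cos²(116° − 28°) = 0.5 I₀ · cos²(88°) = 0.000609 I₀.
Ratio = 0.000609 / 0.06421 = 0.009484.

I_new/I_old ≈ 0.00948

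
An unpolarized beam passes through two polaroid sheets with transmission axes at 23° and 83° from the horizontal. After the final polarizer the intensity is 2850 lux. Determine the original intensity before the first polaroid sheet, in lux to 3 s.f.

I₀ ≈ 2.28e4 lux

Unpolarized light through the first polarizer → I₁ = ½ I₀, now polarized at 23°.
I₂ = I₁ cos²(83° − 23°) = 0.5 I₀ · cos²(60°) = 0.125 I₀.
So 2850 lux = 0.125 I₀, giving I₀ = 2850/0.125 = 2.28e+04 lux.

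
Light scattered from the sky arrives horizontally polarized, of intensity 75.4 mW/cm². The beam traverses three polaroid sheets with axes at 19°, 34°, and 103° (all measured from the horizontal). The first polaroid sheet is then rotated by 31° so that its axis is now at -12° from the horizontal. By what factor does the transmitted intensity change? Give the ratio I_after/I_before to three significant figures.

I_new/I_old ≈ 0.554

Before rotation:
I₁ = I₀ cos²(19° − 0°) = I₀ cos²(19°) = 0.894 I₀.
I₂ = I₁ cos²(34° − 19°) = 0.894 I₀ · cos²(15°) = 0.8341 I₀.
I₃ = I₂ cos²(103° − 34°) = 0.8341 I₀ · cos²(69°) = 0.1071 I₀.
After rotation:
I₁ = I₀ cos²(-12° − 0°) = I₀ cos²(12°) = 0.9568 I₀.
I₂ = I₁ cos²(34° + 12°) = 0.9568 I₀ · cos²(46°) = 0.4617 I₀.
I₃ = I₂ cos²(103° − 34°) = 0.4617 I₀ · cos²(69°) = 0.05929 I₀.
Ratio = 0.05929 / 0.1071 = 0.5535.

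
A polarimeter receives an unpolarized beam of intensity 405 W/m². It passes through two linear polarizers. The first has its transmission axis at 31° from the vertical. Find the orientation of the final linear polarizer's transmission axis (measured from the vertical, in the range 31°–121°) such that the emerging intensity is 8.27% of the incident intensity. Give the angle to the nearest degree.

θ ≈ 97°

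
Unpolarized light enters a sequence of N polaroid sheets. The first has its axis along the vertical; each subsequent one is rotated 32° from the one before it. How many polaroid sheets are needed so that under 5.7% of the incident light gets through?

First polarizer halves the unpolarized light: factor 1/2.
Each further stage multiplies by cos²(32°) = 0.7192.
After N polarizers: T = 0.5·0.7192^(N−1). Require T < 0.057 ⇒ N−1 > ln(0.057/0.5)/ln(0.7192) = 6.59, so N−1 ≥ 7 and N = 8.
Check: N=8 gives T = 0.04976 < 0.057; N=7 gives T = 0.06919.

N = 8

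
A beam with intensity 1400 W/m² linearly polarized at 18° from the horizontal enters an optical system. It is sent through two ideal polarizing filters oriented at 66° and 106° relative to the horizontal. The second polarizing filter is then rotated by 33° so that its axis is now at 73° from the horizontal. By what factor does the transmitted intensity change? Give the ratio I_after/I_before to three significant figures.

Before rotation:
By Malus's law, I₁ = I₀ cos²(66° − 18°) = I₀ cos²(48°) = 0.4477 I₀.
I₂ = I₁ cos²(106° − 66°) = 0.4477 I₀ · cos²(40°) = 0.2627 I₀.
After rotation:
I₁ = I₀ cos²(66° − 18°) = I₀ cos²(48°) = 0.4477 I₀.
I₂ = I₁ cos²(73° − 66°) = 0.4477 I₀ · cos²(7°) = 0.4411 I₀.
Ratio = 0.4411 / 0.2627 = 1.679.

I_new/I_old ≈ 1.68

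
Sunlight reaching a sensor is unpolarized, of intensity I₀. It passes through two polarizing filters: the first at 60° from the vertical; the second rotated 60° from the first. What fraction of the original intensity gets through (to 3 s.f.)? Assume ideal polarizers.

≈ 0.125 I₀

Unpolarized light through the first polarizer → I₁ = ½ I₀, now polarized at 60°.
I₂ = I₁ cos²(60°) = 0.5 · 0.25 I₀ = 0.125 I₀.
Transmitted fraction = 0.125.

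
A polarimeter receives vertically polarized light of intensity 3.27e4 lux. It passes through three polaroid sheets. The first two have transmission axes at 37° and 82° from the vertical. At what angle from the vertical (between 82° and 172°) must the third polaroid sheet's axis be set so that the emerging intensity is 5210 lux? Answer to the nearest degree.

θ ≈ 127°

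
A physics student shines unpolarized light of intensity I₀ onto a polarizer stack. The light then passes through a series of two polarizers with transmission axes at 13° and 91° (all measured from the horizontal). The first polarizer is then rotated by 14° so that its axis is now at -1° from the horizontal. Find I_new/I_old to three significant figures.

Before rotation:
Unpolarized light through the first polarizer → I₁ = ½ I₀, now polarized at 13°.
I₂ = I₁ cos²(91° − 13°) = 0.5 I₀ · cos²(78°) = 0.02161 I₀.
After rotation:
Unpolarized light through the first polarizer → I₁ = ½ I₀, now polarized at -1°.
Angle between axes 1 and 2: 88°. I₂ = 0.5 I₀ · cos²(88°) = 0.000609 I₀.
Ratio = 0.000609 / 0.02161 = 0.02818.

I_new/I_old ≈ 0.0282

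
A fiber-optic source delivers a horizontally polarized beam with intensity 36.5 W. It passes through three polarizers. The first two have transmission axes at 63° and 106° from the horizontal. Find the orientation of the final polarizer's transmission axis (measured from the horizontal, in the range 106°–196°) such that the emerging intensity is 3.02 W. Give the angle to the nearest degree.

I₁ = I₀ cos²(63° − 0°) = I₀ cos²(63°) = 0.2061 I₀.
I₂ = I₁ cos²(106° − 63°) = 0.2061 I₀ · cos²(43°) = 0.1102 I₀.
Target fraction: 3.02 / 36.5 W = 0.08274 of I₀.
Need I₃/I₀ = 0.08274, so cos²(θ − 106°) = 0.08274 / 0.1102 = 0.7505.
θ − 106° = arccos(√0.7505) = 30.0°, giving θ ≈ 106 + 30.0 = 136.0°.

θ ≈ 136°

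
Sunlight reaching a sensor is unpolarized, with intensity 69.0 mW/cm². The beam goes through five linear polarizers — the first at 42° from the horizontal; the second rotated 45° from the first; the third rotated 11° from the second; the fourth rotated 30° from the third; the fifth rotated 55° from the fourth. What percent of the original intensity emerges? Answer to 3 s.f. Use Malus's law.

Unpolarized light through the first polarizer → I₁ = 69.0 mW/cm²/2 = 34.5 mW/cm², polarized at 42°.
I₂ = I₁ · cos²(45°) = 34.5 · 0.5 = 17.25 mW/cm².
I₃ = I₂ · cos²(11°) = 17.25 · 0.9636 = 16.62 mW/cm².
I₄ = I₃ · cos²(30°) = 16.62 · 0.75 = 12.47 mW/cm².
I₅ = I₄ · cos²(55°) = 12.47 · 0.329 = 4.101 mW/cm².
That is 5.944% of the incident intensity.

≈ 5.94%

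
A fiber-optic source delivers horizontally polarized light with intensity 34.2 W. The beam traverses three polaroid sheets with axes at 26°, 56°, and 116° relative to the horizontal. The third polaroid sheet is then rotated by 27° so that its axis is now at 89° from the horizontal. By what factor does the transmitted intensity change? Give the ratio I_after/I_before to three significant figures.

Before rotation:
By Malus's law, I₁ = I₀ cos²(26° − 0°) = I₀ cos²(26°) = 0.8078 I₀.
I₂ = I₁ cos²(56° − 26°) = 0.8078 I₀ · cos²(30°) = 0.6059 I₀.
I₃ = I₂ cos²(116° − 56°) = 0.6059 I₀ · cos²(60°) = 0.1515 I₀.
After rotation:
I₁ = I₀ cos²(26° − 0°) = I₀ cos²(26°) = 0.8078 I₀.
I₂ = I₁ cos²(56° − 26°) = 0.8078 I₀ · cos²(30°) = 0.6059 I₀.
I₃ = I₂ cos²(89° − 56°) = 0.6059 I₀ · cos²(33°) = 0.4262 I₀.
Ratio = 0.4262 / 0.1515 = 2.813.

I_new/I_old ≈ 2.81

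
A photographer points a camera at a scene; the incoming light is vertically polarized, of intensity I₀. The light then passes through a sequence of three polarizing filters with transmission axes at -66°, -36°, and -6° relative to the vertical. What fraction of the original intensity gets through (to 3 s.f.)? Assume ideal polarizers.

≈ 0.0931 I₀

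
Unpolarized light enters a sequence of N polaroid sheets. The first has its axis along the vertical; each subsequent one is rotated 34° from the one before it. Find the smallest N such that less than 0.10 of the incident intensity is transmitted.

N = 6

First polarizer halves the unpolarized light: factor 1/2.
Each further stage multiplies by cos²(34°) = 0.6873.
After N polarizers: T = 0.5·0.6873^(N−1). Require T < 0.10 ⇒ N−1 > ln(0.10/0.5)/ln(0.6873) = 4.29, so N−1 ≥ 5 and N = 6.
Check: N=6 gives T = 0.07669 < 0.10; N=5 gives T = 0.1116.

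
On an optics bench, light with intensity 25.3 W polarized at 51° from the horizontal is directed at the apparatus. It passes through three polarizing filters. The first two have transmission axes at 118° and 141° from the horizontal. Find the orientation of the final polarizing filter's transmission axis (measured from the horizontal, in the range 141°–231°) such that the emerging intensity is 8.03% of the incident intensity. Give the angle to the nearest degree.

θ ≈ 179°

I₁ = I₀ cos²(118° − 51°) = I₀ cos²(67°) = 0.1527 I₀.
I₂ = I₁ cos²(141° − 118°) = 0.1527 I₀ · cos²(23°) = 0.1294 I₀.
Need I₃/I₀ = 0.0803, so cos²(θ − 141°) = 0.0803 / 0.1294 = 0.6207.
θ − 141° = arccos(√0.6207) = 38.0°, giving θ ≈ 141 + 38.0 = 179.0°.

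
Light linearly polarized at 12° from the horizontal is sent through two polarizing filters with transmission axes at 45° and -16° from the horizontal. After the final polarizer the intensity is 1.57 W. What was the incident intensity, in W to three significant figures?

I₀ ≈ 9.50 W

By Malus's law, I₁ = I₀ cos²(45° − 12°) = I₀ cos²(33°) = 0.7034 I₀.
I₂ = I₁ cos²(-16° − 45°) = 0.7034 I₀ · cos²(61°) = 0.1653 I₀.
So 1.57 W = 0.1653 I₀, giving I₀ = 1.57/0.1653 = 9.497 W.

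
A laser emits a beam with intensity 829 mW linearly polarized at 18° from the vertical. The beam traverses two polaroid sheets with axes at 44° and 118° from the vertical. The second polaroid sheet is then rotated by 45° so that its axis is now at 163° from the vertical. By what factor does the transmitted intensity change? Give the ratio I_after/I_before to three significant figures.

I_new/I_old ≈ 3.09

Before rotation:
By Malus's law, I₁ = I₀ cos²(44° − 18°) = I₀ cos²(26°) = 0.8078 I₀.
I₂ = I₁ cos²(118° − 44°) = 0.8078 I₀ · cos²(74°) = 0.06138 I₀.
After rotation:
I₁ = I₀ cos²(44° − 18°) = I₀ cos²(26°) = 0.8078 I₀.
Angle between axes 1 and 2: 61°. I₂ = 0.8078 I₀ · cos²(61°) = 0.1899 I₀.
Ratio = 0.1899 / 0.06138 = 3.094.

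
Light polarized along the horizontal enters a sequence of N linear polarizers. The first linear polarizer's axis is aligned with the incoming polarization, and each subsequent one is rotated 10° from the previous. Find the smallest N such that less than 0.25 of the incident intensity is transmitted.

First polarizer is aligned with the polarization: full transmission.
Each further stage multiplies by cos²(10°) = 0.9698.
After N polarizers: T = 0.9698^(N−1). Require T < 0.25 ⇒ N−1 > ln(0.25)/ln(0.9698) = 45.28, so N−1 ≥ 46 and N = 47.
Check: N=47 gives T = 0.2445 < 0.25; N=46 gives T = 0.2521.

N = 47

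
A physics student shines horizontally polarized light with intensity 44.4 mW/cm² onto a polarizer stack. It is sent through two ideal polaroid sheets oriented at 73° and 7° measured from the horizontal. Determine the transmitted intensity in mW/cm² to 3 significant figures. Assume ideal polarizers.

I ≈ 0.628 mW/cm²

I₁ = 44.4 mW/cm² · cos²(73°) = 3.795 mW/cm².
I₂ = I₁ · cos²(66°) = 3.795 · 0.1654 = 0.6279 mW/cm².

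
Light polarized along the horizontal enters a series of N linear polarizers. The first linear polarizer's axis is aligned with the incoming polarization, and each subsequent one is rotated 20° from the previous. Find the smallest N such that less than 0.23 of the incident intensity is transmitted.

First polarizer is aligned with the polarization: full transmission.
Each further stage multiplies by cos²(20°) = 0.883.
After N polarizers: T = 0.883^(N−1). Require T < 0.23 ⇒ N−1 > ln(0.23)/ln(0.883) = 11.81, so N−1 ≥ 12 and N = 13.
Check: N=13 gives T = 0.2247 < 0.23; N=12 gives T = 0.2545.

N = 13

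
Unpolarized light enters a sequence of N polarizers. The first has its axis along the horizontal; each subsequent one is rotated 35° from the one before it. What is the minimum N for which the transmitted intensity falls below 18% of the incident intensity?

N = 4

First polarizer halves the unpolarized light: factor 1/2.
Each further stage multiplies by cos²(35°) = 0.671.
After N polarizers: T = 0.5·0.671^(N−1). Require T < 0.18 ⇒ N−1 > ln(0.18/0.5)/ln(0.671) = 2.56, so N−1 ≥ 3 and N = 4.
Check: N=4 gives T = 0.1511 < 0.18; N=3 gives T = 0.2251.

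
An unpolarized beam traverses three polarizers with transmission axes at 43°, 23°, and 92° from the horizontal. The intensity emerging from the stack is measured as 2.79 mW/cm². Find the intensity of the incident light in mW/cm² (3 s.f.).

Unpolarized light through the first polarizer → I₁ = ½ I₀, now polarized at 43°.
I₂ = I₁ cos²(23° − 43°) = 0.5 I₀ · cos²(20°) = 0.4415 I₀.
I₃ = I₂ cos²(92° − 23°) = 0.4415 I₀ · cos²(69°) = 0.0567 I₀.
So 2.79 mW/cm² = 0.0567 I₀, giving I₀ = 2.79/0.0567 = 49.2 mW/cm².

I₀ ≈ 49.2 mW/cm²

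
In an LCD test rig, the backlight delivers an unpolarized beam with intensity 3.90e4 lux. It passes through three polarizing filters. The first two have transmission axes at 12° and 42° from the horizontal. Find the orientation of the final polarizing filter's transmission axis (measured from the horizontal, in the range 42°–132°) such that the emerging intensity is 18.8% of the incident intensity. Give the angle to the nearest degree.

θ ≈ 87°

Unpolarized light through the first polarizer → I₁ = ½ I₀, now polarized at 12°.
I₂ = I₁ cos²(42° − 12°) = 0.5 I₀ · cos²(30°) = 0.375 I₀.
Need I₃/I₀ = 0.188, so cos²(θ − 42°) = 0.188 / 0.375 = 0.5013.
θ − 42° = arccos(√0.5013) = 44.9°, giving θ ≈ 42 + 44.9 = 86.9°.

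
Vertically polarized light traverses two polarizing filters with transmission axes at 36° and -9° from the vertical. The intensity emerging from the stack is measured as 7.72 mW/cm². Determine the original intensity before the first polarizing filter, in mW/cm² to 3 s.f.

I₀ ≈ 23.6 mW/cm²

I₁ = I₀ cos²(36° − 0°) = I₀ cos²(36°) = 0.6545 I₀.
I₂ = I₁ cos²(-9° − 36°) = 0.6545 I₀ · cos²(45°) = 0.3273 I₀.
So 7.72 mW/cm² = 0.3273 I₀, giving I₀ = 7.72/0.3273 = 23.59 mW/cm².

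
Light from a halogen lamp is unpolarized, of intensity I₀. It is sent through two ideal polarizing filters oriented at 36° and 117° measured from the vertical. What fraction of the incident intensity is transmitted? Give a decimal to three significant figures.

Unpolarized light through the first polarizer → I₁ = ½ I₀, now polarized at 36°.
I₂ = I₁ cos²(117° − 36°) = 0.5 I₀ · cos²(81°) = 0.01224 I₀.
Transmitted fraction = 0.01224.

≈ 0.0122 I₀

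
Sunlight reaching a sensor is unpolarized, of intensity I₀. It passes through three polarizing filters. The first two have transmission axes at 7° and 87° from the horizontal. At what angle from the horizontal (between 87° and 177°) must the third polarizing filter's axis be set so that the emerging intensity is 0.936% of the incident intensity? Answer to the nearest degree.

θ ≈ 125°

Unpolarized light through the first polarizer → I₁ = ½ I₀, now polarized at 7°.
I₂ = I₁ cos²(87° − 7°) = 0.5 I₀ · cos²(80°) = 0.01508 I₀.
Need I₃/I₀ = 0.00936, so cos²(θ − 87°) = 0.00936 / 0.01508 = 0.6208.
θ − 87° = arccos(√0.6208) = 38.0°, giving θ ≈ 87 + 38.0 = 125.0°.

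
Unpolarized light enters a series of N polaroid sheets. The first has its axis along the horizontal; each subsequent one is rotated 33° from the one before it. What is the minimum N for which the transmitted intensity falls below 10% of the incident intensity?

N = 6

First polarizer halves the unpolarized light: factor 1/2.
Each further stage multiplies by cos²(33°) = 0.7034.
After N polarizers: T = 0.5·0.7034^(N−1). Require T < 0.10 ⇒ N−1 > ln(0.10/0.5)/ln(0.7034) = 4.57, so N−1 ≥ 5 and N = 6.
Check: N=6 gives T = 0.08608 < 0.10; N=5 gives T = 0.1224.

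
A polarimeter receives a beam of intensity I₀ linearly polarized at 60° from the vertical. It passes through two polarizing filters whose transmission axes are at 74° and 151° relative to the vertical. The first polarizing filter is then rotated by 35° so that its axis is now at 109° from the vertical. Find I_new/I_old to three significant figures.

I_new/I_old ≈ 4.99

Before rotation:
By Malus's law, I₁ = I₀ cos²(74° − 60°) = I₀ cos²(14°) = 0.9415 I₀.
I₂ = I₁ cos²(151° − 74°) = 0.9415 I₀ · cos²(77°) = 0.04764 I₀.
After rotation:
I₁ = I₀ cos²(109° − 60°) = I₀ cos²(49°) = 0.4304 I₀.
I₂ = I₁ cos²(151° − 109°) = 0.4304 I₀ · cos²(42°) = 0.2377 I₀.
Ratio = 0.2377 / 0.04764 = 4.989.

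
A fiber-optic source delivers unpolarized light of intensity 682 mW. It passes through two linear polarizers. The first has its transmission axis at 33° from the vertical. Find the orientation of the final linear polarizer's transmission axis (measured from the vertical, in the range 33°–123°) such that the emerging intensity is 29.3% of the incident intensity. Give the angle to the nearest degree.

Unpolarized light through the first polarizer → I₁ = ½ I₀, now polarized at 33°.
Need I₂/I₀ = 0.293, so cos²(θ − 33°) = 0.293 / 0.5 = 0.586.
θ − 33° = arccos(√0.586) = 40.0°, giving θ ≈ 33 + 40.0 = 73.0°.

θ ≈ 73°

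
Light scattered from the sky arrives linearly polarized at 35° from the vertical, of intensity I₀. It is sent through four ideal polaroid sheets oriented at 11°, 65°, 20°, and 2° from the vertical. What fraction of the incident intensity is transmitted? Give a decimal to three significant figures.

I₁ = I₀ cos²(11° − 35°) = I₀ cos²(24°) = 0.8346 I₀.
I₂ = I₁ cos²(65° − 11°) = 0.8346 I₀ · cos²(54°) = 0.2883 I₀.
I₃ = I₂ cos²(20° − 65°) = 0.2883 I₀ · cos²(45°) = 0.1442 I₀.
I₄ = I₃ cos²(2° − 20°) = 0.1442 I₀ · cos²(18°) = 0.1304 I₀.
Transmitted fraction = 0.1304.

≈ 0.130 I₀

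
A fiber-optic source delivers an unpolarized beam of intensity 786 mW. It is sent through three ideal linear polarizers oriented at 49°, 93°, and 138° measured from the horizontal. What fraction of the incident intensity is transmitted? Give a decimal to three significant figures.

I/I₀ ≈ 0.129

Unpolarized light through the first polarizer → I₁ = 786 mW/2 = 393 mW, polarized at 49°.
I₂ = I₁ · cos²(44°) = 393 · 0.5174 = 203.4 mW.
I₃ = I₂ · cos²(45°) = 203.4 · 0.5 = 101.7 mW.
Transmitted fraction = 0.1294.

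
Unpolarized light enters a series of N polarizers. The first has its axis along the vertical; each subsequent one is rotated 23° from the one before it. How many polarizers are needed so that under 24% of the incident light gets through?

N = 6

First polarizer halves the unpolarized light: factor 1/2.
Each further stage multiplies by cos²(23°) = 0.8473.
After N polarizers: T = 0.5·0.8473^(N−1). Require T < 0.24 ⇒ N−1 > ln(0.24/0.5)/ln(0.8473) = 4.43, so N−1 ≥ 5 and N = 6.
Check: N=6 gives T = 0.2184 < 0.24; N=5 gives T = 0.2577.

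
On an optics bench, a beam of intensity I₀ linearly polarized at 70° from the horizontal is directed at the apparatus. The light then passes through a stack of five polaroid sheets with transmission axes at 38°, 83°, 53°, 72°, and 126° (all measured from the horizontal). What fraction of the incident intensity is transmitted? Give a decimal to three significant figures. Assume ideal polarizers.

≈ 0.0833 I₀

By Malus's law, I₁ = I₀ cos²(38° − 70°) = I₀ cos²(32°) = 0.7192 I₀.
I₂ = I₁ cos²(83° − 38°) = 0.7192 I₀ · cos²(45°) = 0.3596 I₀.
I₃ = I₂ cos²(53° − 83°) = 0.3596 I₀ · cos²(30°) = 0.2697 I₀.
I₄ = I₃ cos²(72° − 53°) = 0.2697 I₀ · cos²(19°) = 0.2411 I₀.
I₅ = I₄ cos²(126° − 72°) = 0.2411 I₀ · cos²(54°) = 0.0833 I₀.
Transmitted fraction = 0.0833.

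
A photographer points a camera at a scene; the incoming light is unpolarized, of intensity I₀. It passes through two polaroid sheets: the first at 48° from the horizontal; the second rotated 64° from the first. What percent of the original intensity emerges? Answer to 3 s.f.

≈ 9.61%

Unpolarized light through the first polarizer → I₁ = ½ I₀, now polarized at 48°.
I₂ = I₁ cos²(64°) = 0.5 · 0.1922 I₀ = 0.09608 I₀.
That is 9.608% of the incident intensity.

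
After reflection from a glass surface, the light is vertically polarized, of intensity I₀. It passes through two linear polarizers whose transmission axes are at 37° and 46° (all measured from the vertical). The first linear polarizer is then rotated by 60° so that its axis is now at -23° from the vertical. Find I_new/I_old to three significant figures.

I_new/I_old ≈ 0.175

Before rotation:
By Malus's law, I₁ = I₀ cos²(37° − 0°) = I₀ cos²(37°) = 0.6378 I₀.
I₂ = I₁ cos²(46° − 37°) = 0.6378 I₀ · cos²(9°) = 0.6222 I₀.
After rotation:
I₁ = I₀ cos²(-23° − 0°) = I₀ cos²(23°) = 0.8473 I₀.
I₂ = I₁ cos²(46° + 23°) = 0.8473 I₀ · cos²(69°) = 0.1088 I₀.
Ratio = 0.1088 / 0.6222 = 0.1749.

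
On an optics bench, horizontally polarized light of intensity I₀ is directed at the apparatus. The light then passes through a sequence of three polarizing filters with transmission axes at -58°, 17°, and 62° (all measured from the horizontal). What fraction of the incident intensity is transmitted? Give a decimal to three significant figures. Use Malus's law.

By Malus's law, I₁ = I₀ cos²(-58° − 0°) = I₀ cos²(58°) = 0.2808 I₀.
I₂ = I₁ cos²(17° + 58°) = 0.2808 I₀ · cos²(75°) = 0.01881 I₀.
I₃ = I₂ cos²(62° − 17°) = 0.01881 I₀ · cos²(45°) = 0.009405 I₀.
Transmitted fraction = 0.009405.

≈ 0.00941 I₀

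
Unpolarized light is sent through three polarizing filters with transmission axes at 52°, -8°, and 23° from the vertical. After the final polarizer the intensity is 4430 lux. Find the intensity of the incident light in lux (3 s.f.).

I₀ ≈ 4.82e4 lux

Unpolarized light through the first polarizer → I₁ = ½ I₀, now polarized at 52°.
I₂ = I₁ cos²(-8° − 52°) = 0.5 I₀ · cos²(60°) = 0.125 I₀.
I₃ = I₂ cos²(23° + 8°) = 0.125 I₀ · cos²(31°) = 0.09184 I₀.
So 4430 lux = 0.09184 I₀, giving I₀ = 4430/0.09184 = 4.824e+04 lux.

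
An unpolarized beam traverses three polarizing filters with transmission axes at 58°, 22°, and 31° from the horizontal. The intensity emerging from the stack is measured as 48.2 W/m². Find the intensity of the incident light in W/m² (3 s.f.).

Unpolarized light through the first polarizer → I₁ = ½ I₀, now polarized at 58°.
I₂ = I₁ cos²(22° − 58°) = 0.5 I₀ · cos²(36°) = 0.3273 I₀.
I₃ = I₂ cos²(31° − 22°) = 0.3273 I₀ · cos²(9°) = 0.3192 I₀.
So 48.2 W/m² = 0.3192 I₀, giving I₀ = 48.2/0.3192 = 151 W/m².

I₀ ≈ 151 W/m²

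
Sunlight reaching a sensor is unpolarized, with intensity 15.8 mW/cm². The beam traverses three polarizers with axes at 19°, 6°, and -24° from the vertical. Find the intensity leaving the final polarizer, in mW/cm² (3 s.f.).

I ≈ 5.63 mW/cm²

Unpolarized light through the first polarizer → I₁ = 15.8 mW/cm²/2 = 7.9 mW/cm², polarized at 19°.
I₂ = I₁ · cos²(13°) = 7.9 · 0.9494 = 7.5 mW/cm².
I₃ = I₂ · cos²(30°) = 7.5 · 0.75 = 5.625 mW/cm².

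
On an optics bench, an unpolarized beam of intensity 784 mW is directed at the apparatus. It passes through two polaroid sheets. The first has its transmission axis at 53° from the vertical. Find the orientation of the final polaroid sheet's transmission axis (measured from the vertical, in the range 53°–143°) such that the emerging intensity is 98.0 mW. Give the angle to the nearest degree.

Unpolarized light through the first polarizer → I₁ = ½ I₀, now polarized at 53°.
Target fraction: 98.0 / 784 mW = 0.125 of I₀.
Need I₂/I₀ = 0.125, so cos²(θ − 53°) = 0.125 / 0.5 = 0.25.
θ − 53° = arccos(√0.25) = 60.0°, giving θ ≈ 53 + 60.0 = 113.0°.

θ ≈ 113°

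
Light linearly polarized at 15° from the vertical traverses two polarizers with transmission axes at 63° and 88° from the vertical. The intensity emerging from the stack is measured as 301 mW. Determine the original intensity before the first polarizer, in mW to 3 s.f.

I₀ ≈ 818 mW

By Malus's law, I₁ = I₀ cos²(63° − 15°) = I₀ cos²(48°) = 0.4477 I₀.
I₂ = I₁ cos²(88° − 63°) = 0.4477 I₀ · cos²(25°) = 0.3678 I₀.
So 301 mW = 0.3678 I₀, giving I₀ = 301/0.3678 = 818.5 mW.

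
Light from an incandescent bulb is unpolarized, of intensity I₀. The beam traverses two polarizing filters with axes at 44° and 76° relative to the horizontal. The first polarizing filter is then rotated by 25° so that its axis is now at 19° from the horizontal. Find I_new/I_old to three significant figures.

I_new/I_old ≈ 0.412

Before rotation:
Unpolarized light through the first polarizer → I₁ = ½ I₀, now polarized at 44°.
I₂ = I₁ cos²(76° − 44°) = 0.5 I₀ · cos²(32°) = 0.3596 I₀.
After rotation:
Unpolarized light through the first polarizer → I₁ = ½ I₀, now polarized at 19°.
I₂ = I₁ cos²(76° − 19°) = 0.5 I₀ · cos²(57°) = 0.1483 I₀.
Ratio = 0.1483 / 0.3596 = 0.4125.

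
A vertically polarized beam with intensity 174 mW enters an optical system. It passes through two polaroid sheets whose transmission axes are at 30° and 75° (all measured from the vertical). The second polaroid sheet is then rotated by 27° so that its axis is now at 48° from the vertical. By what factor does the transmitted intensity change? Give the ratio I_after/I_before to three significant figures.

I_new/I_old ≈ 1.81

Before rotation:
By Malus's law, I₁ = I₀ cos²(30° − 0°) = I₀ cos²(30°) = 0.75 I₀.
I₂ = I₁ cos²(75° − 30°) = 0.75 I₀ · cos²(45°) = 0.375 I₀.
After rotation:
I₁ = I₀ cos²(30° − 0°) = I₀ cos²(30°) = 0.75 I₀.
I₂ = I₁ cos²(48° − 30°) = 0.75 I₀ · cos²(18°) = 0.6784 I₀.
Ratio = 0.6784 / 0.375 = 1.809.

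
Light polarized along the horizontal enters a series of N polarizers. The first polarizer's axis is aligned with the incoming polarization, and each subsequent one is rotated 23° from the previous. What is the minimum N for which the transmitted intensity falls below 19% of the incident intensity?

N = 12

First polarizer is aligned with the polarization: full transmission.
Each further stage multiplies by cos²(23°) = 0.8473.
After N polarizers: T = 0.8473^(N−1). Require T < 0.19 ⇒ N−1 > ln(0.19)/ln(0.8473) = 10.02, so N−1 ≥ 11 and N = 12.
Check: N=12 gives T = 0.1616 < 0.19; N=11 gives T = 0.1908.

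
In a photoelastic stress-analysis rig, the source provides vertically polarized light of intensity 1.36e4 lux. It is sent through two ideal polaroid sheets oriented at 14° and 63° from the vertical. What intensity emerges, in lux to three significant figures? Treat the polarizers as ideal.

I₁ = 1.36e4 lux · cos²(14°) = 1.28e+04 lux.
I₂ = I₁ · cos²(49°) = 1.28e+04 · 0.4304 = 5511 lux.

I ≈ 5510 lux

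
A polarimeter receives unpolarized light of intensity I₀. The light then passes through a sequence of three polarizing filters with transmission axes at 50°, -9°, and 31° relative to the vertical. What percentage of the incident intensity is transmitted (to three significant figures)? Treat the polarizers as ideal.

≈ 7.78%

Unpolarized light through the first polarizer → I₁ = ½ I₀, now polarized at 50°.
I₂ = I₁ cos²(-9° − 50°) = 0.5 I₀ · cos²(59°) = 0.1326 I₀.
I₃ = I₂ cos²(31° + 9°) = 0.1326 I₀ · cos²(40°) = 0.07783 I₀.
That is 7.783% of the incident intensity.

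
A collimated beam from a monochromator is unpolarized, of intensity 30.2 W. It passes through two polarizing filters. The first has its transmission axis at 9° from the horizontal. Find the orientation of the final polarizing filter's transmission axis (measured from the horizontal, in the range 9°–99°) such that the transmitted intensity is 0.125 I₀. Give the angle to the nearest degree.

θ ≈ 69°

Unpolarized light through the first polarizer → I₁ = ½ I₀, now polarized at 9°.
Need I₂/I₀ = 0.125, so cos²(θ − 9°) = 0.125 / 0.5 = 0.25.
θ − 9° = arccos(√0.25) = 60.0°, giving θ ≈ 9 + 60.0 = 69.0°.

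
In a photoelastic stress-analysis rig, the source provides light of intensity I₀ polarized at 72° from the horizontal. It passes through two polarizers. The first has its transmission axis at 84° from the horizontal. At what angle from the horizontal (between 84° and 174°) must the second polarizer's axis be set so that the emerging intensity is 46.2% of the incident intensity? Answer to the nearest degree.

By Malus's law, I₁ = I₀ cos²(84° − 72°) = I₀ cos²(12°) = 0.9568 I₀.
Need I₂/I₀ = 0.462, so cos²(θ − 84°) = 0.462 / 0.9568 = 0.4829.
θ − 84° = arccos(√0.4829) = 46.0°, giving θ ≈ 84 + 46.0 = 130.0°.

θ ≈ 130°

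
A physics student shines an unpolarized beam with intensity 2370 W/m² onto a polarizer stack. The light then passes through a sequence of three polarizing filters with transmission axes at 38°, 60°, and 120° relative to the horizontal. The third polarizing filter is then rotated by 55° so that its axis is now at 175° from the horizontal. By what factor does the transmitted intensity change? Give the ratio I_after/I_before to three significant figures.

I_new/I_old ≈ 0.714

Before rotation:
Unpolarized light through the first polarizer → I₁ = ½ I₀, now polarized at 38°.
I₂ = I₁ cos²(60° − 38°) = 0.5 I₀ · cos²(22°) = 0.4298 I₀.
I₃ = I₂ cos²(120° − 60°) = 0.4298 I₀ · cos²(60°) = 0.1075 I₀.
After rotation:
Unpolarized light through the first polarizer → I₁ = ½ I₀, now polarized at 38°.
I₂ = I₁ cos²(60° − 38°) = 0.5 I₀ · cos²(22°) = 0.4298 I₀.
Angle between axes 2 and 3: 65°. I₃ = 0.4298 I₀ · cos²(65°) = 0.07677 I₀.
Ratio = 0.07677 / 0.1075 = 0.7144.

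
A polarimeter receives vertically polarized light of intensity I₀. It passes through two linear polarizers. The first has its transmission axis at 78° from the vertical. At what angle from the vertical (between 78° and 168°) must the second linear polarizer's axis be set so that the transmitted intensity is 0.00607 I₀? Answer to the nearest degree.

θ ≈ 146°

By Malus's law, I₁ = I₀ cos²(78° − 0°) = I₀ cos²(78°) = 0.04323 I₀.
Need I₂/I₀ = 0.00607, so cos²(θ − 78°) = 0.00607 / 0.04323 = 0.1404.
θ − 78° = arccos(√0.1404) = 68.0°, giving θ ≈ 78 + 68.0 = 146.0°.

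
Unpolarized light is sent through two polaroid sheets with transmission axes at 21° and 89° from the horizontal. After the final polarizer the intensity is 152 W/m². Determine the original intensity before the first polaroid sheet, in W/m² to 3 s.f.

Unpolarized light through the first polarizer → I₁ = ½ I₀, now polarized at 21°.
I₂ = I₁ cos²(89° − 21°) = 0.5 I₀ · cos²(68°) = 0.07017 I₀.
So 152 W/m² = 0.07017 I₀, giving I₀ = 152/0.07017 = 2166 W/m².

I₀ ≈ 2170 W/m²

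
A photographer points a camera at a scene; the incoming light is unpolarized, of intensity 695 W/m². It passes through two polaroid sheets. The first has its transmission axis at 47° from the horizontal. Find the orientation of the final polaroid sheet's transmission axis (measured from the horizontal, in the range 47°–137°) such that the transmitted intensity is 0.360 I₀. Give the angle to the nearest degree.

Unpolarized light through the first polarizer → I₁ = ½ I₀, now polarized at 47°.
Need I₂/I₀ = 0.36, so cos²(θ − 47°) = 0.36 / 0.5 = 0.72.
θ − 47° = arccos(√0.72) = 31.9°, giving θ ≈ 47 + 31.9 = 78.9°.

θ ≈ 79°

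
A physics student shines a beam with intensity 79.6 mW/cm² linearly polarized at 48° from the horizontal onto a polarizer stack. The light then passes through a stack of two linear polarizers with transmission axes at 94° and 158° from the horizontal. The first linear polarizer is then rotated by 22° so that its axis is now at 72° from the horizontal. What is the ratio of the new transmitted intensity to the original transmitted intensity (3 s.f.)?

Before rotation:
I₁ = I₀ cos²(94° − 48°) = I₀ cos²(46°) = 0.4826 I₀.
I₂ = I₁ cos²(158° − 94°) = 0.4826 I₀ · cos²(64°) = 0.09273 I₀.
After rotation:
I₁ = I₀ cos²(72° − 48°) = I₀ cos²(24°) = 0.8346 I₀.
I₂ = I₁ cos²(158° − 72°) = 0.8346 I₀ · cos²(86°) = 0.004061 I₀.
Ratio = 0.004061 / 0.09273 = 0.04379.

I_new/I_old ≈ 0.0438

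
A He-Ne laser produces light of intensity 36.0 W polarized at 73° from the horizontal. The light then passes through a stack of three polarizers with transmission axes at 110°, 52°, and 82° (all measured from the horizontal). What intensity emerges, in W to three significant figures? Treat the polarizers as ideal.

I ≈ 4.84 W

By Malus's law, I₁ = 36.0 W · cos²(37°) = 22.96 W.
I₂ = I₁ · cos²(58°) = 22.96 · 0.2808 = 6.448 W.
I₃ = I₂ · cos²(30°) = 6.448 · 0.75 = 4.836 W.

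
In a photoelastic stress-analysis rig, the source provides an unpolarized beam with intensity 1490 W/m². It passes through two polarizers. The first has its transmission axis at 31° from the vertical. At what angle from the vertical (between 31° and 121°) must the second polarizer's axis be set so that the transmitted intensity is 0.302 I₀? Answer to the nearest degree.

θ ≈ 70°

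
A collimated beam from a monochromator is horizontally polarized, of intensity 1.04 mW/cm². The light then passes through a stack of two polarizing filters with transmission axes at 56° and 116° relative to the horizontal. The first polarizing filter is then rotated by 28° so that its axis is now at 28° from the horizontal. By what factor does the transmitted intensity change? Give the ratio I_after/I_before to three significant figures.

Before rotation:
By Malus's law, I₁ = I₀ cos²(56° − 0°) = I₀ cos²(56°) = 0.3127 I₀.
I₂ = I₁ cos²(116° − 56°) = 0.3127 I₀ · cos²(60°) = 0.07817 I₀.
After rotation:
I₁ = I₀ cos²(28° − 0°) = I₀ cos²(28°) = 0.7796 I₀.
I₂ = I₁ cos²(116° − 28°) = 0.7796 I₀ · cos²(88°) = 0.0009495 I₀.
Ratio = 0.0009495 / 0.07817 = 0.01215.

I_new/I_old ≈ 0.0121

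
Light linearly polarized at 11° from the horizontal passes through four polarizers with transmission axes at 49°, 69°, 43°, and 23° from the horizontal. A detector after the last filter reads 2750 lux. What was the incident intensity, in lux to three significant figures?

I₀ ≈ 7030 lux

I₁ = I₀ cos²(49° − 11°) = I₀ cos²(38°) = 0.621 I₀.
I₂ = I₁ cos²(69° − 49°) = 0.621 I₀ · cos²(20°) = 0.5483 I₀.
I₃ = I₂ cos²(43° − 69°) = 0.5483 I₀ · cos²(26°) = 0.443 I₀.
I₄ = I₃ cos²(23° − 43°) = 0.443 I₀ · cos²(20°) = 0.3911 I₀.
So 2750 lux = 0.3911 I₀, giving I₀ = 2750/0.3911 = 7031 lux.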